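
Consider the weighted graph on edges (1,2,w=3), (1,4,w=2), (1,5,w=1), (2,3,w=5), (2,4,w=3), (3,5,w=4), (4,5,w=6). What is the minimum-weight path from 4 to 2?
3 (path: 4 -> 2; weights 3 = 3)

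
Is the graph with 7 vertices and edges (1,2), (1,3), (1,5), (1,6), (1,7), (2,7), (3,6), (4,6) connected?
Yes (BFS from 1 visits [1, 2, 3, 5, 6, 7, 4] — all 7 vertices reached)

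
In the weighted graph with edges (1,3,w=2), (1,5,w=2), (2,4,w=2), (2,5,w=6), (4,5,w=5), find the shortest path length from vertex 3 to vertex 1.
2 (path: 3 -> 1; weights 2 = 2)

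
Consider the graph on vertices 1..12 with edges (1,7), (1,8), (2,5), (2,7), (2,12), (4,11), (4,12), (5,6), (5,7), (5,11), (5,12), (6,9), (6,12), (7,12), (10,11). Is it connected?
No, it has 2 components: {1, 2, 4, 5, 6, 7, 8, 9, 10, 11, 12}, {3}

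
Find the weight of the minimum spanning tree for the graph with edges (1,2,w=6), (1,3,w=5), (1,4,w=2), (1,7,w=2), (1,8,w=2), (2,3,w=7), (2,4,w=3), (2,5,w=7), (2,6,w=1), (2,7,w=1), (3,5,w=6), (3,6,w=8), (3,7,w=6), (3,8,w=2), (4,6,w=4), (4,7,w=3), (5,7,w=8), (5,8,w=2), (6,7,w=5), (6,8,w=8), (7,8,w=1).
11 (MST edges: (1,4,w=2), (1,8,w=2), (2,6,w=1), (2,7,w=1), (3,8,w=2), (5,8,w=2), (7,8,w=1); sum of weights 2 + 2 + 1 + 1 + 2 + 2 + 1 = 11)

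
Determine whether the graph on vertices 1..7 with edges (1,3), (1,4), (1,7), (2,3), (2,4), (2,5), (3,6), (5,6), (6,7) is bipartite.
Yes. Partition: {1, 2, 6}, {3, 4, 5, 7}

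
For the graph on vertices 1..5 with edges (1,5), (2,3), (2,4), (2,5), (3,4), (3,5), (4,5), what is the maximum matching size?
2 (matching: (2,4), (3,5); upper bound floor(n/2) = floor(5/2) = 2)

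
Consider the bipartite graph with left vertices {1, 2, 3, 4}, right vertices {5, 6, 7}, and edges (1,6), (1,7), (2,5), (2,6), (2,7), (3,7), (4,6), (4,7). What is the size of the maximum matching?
3 (matching: (1,7), (2,5), (4,6); upper bound min(|L|,|R|) = min(4,3) = 3)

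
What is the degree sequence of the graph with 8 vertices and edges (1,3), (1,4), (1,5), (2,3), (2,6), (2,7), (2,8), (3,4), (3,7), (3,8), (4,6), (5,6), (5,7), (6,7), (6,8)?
[5, 5, 4, 4, 3, 3, 3, 3] (degrees: deg(1)=3, deg(2)=4, deg(3)=5, deg(4)=3, deg(5)=3, deg(6)=5, deg(7)=4, deg(8)=3)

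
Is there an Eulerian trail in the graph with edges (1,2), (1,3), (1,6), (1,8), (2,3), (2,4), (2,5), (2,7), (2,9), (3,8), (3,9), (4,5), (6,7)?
Yes — and in fact it has an Eulerian circuit (the graph is connected and all 9 vertices have even degree)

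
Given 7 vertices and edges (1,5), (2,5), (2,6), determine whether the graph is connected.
No, it has 4 components: {1, 2, 5, 6}, {3}, {4}, {7}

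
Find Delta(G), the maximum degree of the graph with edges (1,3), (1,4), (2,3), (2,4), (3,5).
3 (attained at vertex 3)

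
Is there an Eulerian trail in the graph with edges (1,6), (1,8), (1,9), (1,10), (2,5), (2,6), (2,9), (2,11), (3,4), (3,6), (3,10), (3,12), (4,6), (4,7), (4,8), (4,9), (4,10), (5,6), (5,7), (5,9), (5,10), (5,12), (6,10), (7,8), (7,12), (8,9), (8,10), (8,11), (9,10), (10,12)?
Yes — and in fact it has an Eulerian circuit (the graph is connected and all 12 vertices have even degree)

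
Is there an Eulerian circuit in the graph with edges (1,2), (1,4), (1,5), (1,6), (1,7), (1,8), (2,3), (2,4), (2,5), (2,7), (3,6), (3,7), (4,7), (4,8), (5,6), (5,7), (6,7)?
No (2 vertices have odd degree: {2, 3}; Eulerian circuit requires 0)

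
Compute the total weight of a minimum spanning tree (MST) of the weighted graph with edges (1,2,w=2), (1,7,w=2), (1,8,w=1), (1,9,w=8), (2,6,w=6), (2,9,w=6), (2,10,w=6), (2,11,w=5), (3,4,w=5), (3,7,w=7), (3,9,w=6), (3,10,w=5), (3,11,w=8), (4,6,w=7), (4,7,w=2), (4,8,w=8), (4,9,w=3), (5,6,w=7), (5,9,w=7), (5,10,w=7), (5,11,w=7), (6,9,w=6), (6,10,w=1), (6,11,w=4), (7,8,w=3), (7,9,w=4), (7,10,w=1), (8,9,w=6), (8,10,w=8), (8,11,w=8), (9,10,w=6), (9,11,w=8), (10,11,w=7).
28 (MST edges: (1,2,w=2), (1,7,w=2), (1,8,w=1), (3,10,w=5), (4,7,w=2), (4,9,w=3), (5,10,w=7), (6,10,w=1), (6,11,w=4), (7,10,w=1); sum of weights 2 + 2 + 1 + 5 + 2 + 3 + 7 + 1 + 4 + 1 = 28)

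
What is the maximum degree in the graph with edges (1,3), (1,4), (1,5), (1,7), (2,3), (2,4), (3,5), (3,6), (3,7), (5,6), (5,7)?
5 (attained at vertex 3)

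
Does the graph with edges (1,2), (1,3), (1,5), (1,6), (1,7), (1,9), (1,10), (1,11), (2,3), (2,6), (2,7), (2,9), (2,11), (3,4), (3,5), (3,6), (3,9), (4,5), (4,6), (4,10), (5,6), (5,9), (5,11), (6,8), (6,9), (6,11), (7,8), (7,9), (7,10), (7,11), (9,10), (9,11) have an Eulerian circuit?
Yes (the graph is connected and all 11 vertices have even degree)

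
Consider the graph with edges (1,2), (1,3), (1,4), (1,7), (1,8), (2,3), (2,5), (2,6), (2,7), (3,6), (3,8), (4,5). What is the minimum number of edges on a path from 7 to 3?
2 (path: 7 -> 1 -> 3, 2 edges)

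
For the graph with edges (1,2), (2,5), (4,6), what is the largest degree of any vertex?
2 (attained at vertex 2)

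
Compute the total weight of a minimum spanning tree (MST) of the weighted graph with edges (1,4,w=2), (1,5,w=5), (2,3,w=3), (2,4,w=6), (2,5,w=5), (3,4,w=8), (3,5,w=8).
15 (MST edges: (1,4,w=2), (1,5,w=5), (2,3,w=3), (2,5,w=5); sum of weights 2 + 5 + 3 + 5 = 15)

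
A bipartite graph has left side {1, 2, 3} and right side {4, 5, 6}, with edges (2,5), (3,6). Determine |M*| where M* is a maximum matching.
2 (matching: (2,5), (3,6); upper bound min(|L|,|R|) = min(3,3) = 3)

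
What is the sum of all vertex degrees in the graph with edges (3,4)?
2 (handshake: sum of degrees = 2|E| = 2 x 1 = 2)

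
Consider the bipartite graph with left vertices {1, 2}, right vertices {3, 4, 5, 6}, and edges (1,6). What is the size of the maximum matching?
1 (matching: (1,6); upper bound min(|L|,|R|) = min(2,4) = 2)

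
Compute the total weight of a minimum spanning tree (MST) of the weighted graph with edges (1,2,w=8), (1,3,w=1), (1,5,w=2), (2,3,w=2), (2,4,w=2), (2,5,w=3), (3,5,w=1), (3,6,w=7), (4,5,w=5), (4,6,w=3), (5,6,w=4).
9 (MST edges: (1,3,w=1), (2,3,w=2), (2,4,w=2), (3,5,w=1), (4,6,w=3); sum of weights 1 + 2 + 2 + 1 + 3 = 9)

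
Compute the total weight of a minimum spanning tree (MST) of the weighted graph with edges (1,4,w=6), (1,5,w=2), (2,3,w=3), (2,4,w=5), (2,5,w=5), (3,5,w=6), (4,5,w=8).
15 (MST edges: (1,5,w=2), (2,3,w=3), (2,4,w=5), (2,5,w=5); sum of weights 2 + 3 + 5 + 5 = 15)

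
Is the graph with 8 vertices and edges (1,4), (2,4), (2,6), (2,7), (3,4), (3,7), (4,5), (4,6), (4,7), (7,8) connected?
Yes (BFS from 1 visits [1, 4, 2, 3, 5, 6, 7, 8] — all 8 vertices reached)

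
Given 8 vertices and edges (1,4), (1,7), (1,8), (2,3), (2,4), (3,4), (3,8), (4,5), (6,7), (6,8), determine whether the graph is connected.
Yes (BFS from 1 visits [1, 4, 7, 8, 2, 3, 5, 6] — all 8 vertices reached)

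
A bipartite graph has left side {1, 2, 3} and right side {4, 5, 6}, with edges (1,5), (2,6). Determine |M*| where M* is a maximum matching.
2 (matching: (1,5), (2,6); upper bound min(|L|,|R|) = min(3,3) = 3)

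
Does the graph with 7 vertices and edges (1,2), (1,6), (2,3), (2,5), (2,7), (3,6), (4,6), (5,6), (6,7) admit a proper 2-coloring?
Yes. Partition: {1, 3, 4, 5, 7}, {2, 6}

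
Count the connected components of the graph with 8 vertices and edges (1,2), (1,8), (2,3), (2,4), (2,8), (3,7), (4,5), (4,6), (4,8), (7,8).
1 (components: {1, 2, 3, 4, 5, 6, 7, 8})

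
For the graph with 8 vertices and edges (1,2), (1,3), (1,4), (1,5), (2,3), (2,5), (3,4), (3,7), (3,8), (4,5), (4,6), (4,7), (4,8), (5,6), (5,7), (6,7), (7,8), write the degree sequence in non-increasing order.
[6, 5, 5, 5, 4, 3, 3, 3] (degrees: deg(1)=4, deg(2)=3, deg(3)=5, deg(4)=6, deg(5)=5, deg(6)=3, deg(7)=5, deg(8)=3)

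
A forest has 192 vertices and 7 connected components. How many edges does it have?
185 (Each of the 7 component trees on V_i vertices has V_i - 1 edges; summing gives V - C = 192 - 7 = 185)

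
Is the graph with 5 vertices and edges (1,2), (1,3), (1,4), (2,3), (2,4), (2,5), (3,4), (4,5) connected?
Yes (BFS from 1 visits [1, 2, 3, 4, 5] — all 5 vertices reached)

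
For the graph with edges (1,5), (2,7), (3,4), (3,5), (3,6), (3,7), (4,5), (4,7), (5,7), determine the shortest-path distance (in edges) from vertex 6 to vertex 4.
2 (path: 6 -> 3 -> 4, 2 edges)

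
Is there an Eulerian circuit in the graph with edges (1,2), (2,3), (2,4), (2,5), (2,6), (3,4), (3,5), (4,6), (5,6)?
No (6 vertices have odd degree: {1, 2, 3, 4, 5, 6}; Eulerian circuit requires 0)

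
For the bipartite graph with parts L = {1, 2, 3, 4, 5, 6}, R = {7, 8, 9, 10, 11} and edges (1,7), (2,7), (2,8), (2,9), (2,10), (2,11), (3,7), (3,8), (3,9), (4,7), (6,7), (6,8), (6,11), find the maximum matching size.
4 (matching: (1,7), (2,10), (3,9), (6,11); upper bound min(|L|,|R|) = min(6,5) = 5)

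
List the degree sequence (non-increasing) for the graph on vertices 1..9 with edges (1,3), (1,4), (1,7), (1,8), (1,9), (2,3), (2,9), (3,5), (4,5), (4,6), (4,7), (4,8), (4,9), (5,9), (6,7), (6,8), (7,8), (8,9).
[6, 5, 5, 5, 4, 3, 3, 3, 2] (degrees: deg(1)=5, deg(2)=2, deg(3)=3, deg(4)=6, deg(5)=3, deg(6)=3, deg(7)=4, deg(8)=5, deg(9)=5)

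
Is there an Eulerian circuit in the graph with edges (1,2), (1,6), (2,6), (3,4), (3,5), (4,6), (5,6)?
Yes (the graph is connected and all 6 vertices have even degree)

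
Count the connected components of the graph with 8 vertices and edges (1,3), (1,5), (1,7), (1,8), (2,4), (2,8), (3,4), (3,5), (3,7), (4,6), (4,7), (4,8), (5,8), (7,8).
1 (components: {1, 2, 3, 4, 5, 6, 7, 8})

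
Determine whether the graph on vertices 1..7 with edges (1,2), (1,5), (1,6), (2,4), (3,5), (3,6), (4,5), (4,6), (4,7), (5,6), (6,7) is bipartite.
No (odd cycle of length 3: 6 -> 1 -> 5 -> 6)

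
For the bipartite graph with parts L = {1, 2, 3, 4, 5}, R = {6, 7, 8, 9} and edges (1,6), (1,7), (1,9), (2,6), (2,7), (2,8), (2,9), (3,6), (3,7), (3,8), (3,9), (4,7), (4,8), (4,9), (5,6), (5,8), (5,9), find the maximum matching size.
4 (matching: (1,9), (2,8), (3,7), (5,6); upper bound min(|L|,|R|) = min(5,4) = 4)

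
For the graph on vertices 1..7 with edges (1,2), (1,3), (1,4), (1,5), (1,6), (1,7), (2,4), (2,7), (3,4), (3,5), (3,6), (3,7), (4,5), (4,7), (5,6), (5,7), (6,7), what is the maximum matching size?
3 (matching: (1,7), (2,4), (5,6); upper bound floor(n/2) = floor(7/2) = 3)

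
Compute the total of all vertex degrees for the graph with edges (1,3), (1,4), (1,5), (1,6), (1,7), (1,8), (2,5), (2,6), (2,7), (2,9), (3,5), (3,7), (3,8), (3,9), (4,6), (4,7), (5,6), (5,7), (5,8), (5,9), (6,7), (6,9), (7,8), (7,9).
48 (handshake: sum of degrees = 2|E| = 2 x 24 = 48)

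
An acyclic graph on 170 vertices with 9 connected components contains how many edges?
161 (Each of the 9 component trees on V_i vertices has V_i - 1 edges; summing gives V - C = 170 - 9 = 161)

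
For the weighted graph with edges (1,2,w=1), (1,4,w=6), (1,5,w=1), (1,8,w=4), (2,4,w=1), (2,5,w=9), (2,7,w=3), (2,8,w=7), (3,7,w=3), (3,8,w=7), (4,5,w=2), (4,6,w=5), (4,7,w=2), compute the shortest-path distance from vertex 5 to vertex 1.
1 (path: 5 -> 1; weights 1 = 1)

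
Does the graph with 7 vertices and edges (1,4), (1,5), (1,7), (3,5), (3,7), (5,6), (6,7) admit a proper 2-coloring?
Yes. Partition: {1, 2, 3, 6}, {4, 5, 7}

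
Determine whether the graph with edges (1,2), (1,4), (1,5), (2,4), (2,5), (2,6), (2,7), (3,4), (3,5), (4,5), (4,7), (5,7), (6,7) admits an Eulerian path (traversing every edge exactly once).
No (4 vertices have odd degree: {1, 2, 4, 5}; Eulerian path requires 0 or 2)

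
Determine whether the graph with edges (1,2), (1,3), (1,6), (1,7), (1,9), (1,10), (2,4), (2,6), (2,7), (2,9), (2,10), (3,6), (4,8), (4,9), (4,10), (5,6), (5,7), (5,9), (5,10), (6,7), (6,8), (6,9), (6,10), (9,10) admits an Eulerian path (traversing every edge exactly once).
Yes — and in fact it has an Eulerian circuit (the graph is connected and all 10 vertices have even degree)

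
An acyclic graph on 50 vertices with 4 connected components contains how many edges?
46 (Each of the 4 component trees on V_i vertices has V_i - 1 edges; summing gives V - C = 50 - 4 = 46)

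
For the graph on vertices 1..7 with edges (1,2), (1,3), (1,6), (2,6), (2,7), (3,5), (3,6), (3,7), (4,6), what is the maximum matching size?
3 (matching: (1,6), (2,7), (3,5); upper bound floor(n/2) = floor(7/2) = 3)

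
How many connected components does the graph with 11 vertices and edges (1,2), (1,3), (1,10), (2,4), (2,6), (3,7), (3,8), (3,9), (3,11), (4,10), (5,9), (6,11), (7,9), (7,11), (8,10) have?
1 (components: {1, 2, 3, 4, 5, 6, 7, 8, 9, 10, 11})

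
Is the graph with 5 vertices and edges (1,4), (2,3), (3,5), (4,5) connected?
Yes (BFS from 1 visits [1, 4, 5, 3, 2] — all 5 vertices reached)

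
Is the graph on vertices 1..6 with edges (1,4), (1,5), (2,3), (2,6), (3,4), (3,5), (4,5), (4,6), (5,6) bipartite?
No (odd cycle of length 3: 4 -> 1 -> 5 -> 4)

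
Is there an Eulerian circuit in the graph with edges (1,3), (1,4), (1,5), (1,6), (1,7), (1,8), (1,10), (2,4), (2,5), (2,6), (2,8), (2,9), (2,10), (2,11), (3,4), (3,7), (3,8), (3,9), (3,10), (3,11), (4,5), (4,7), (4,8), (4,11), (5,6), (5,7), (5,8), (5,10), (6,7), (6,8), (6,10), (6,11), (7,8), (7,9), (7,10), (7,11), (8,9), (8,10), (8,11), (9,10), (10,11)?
No (10 vertices have odd degree: {1, 2, 3, 4, 5, 6, 7, 9, 10, 11}; Eulerian circuit requires 0)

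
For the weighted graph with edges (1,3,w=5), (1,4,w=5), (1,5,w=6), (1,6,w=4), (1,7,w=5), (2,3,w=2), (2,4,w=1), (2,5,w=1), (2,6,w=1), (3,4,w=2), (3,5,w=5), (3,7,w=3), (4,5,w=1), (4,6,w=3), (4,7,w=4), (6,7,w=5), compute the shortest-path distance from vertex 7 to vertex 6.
5 (path: 7 -> 6; weights 5 = 5)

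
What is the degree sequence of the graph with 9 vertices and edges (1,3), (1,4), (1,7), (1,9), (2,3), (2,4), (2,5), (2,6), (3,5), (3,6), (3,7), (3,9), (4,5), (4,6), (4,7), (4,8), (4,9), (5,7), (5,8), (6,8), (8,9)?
[7, 6, 5, 4, 4, 4, 4, 4, 4] (degrees: deg(1)=4, deg(2)=4, deg(3)=6, deg(4)=7, deg(5)=5, deg(6)=4, deg(7)=4, deg(8)=4, deg(9)=4)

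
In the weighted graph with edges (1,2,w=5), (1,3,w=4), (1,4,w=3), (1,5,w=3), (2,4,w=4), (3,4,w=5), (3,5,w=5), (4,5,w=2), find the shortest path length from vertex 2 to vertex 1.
5 (path: 2 -> 1; weights 5 = 5)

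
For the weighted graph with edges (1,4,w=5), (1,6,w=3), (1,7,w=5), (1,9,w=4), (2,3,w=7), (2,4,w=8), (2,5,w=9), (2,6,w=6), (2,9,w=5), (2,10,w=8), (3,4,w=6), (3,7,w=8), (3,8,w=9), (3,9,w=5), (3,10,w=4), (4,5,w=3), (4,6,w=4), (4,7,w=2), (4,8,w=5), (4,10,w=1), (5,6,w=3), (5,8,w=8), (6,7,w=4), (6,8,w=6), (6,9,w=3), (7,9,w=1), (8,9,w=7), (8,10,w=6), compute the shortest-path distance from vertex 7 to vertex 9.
1 (path: 7 -> 9; weights 1 = 1)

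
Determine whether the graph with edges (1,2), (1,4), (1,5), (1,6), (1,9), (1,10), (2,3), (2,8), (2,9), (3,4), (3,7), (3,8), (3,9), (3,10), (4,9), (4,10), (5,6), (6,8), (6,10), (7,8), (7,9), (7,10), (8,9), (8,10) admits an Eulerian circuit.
Yes (the graph is connected and all 10 vertices have even degree)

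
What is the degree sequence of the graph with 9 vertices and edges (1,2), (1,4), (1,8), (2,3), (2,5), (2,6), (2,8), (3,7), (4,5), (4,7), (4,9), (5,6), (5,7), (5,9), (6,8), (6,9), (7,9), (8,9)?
[5, 5, 5, 4, 4, 4, 4, 3, 2] (degrees: deg(1)=3, deg(2)=5, deg(3)=2, deg(4)=4, deg(5)=5, deg(6)=4, deg(7)=4, deg(8)=4, deg(9)=5)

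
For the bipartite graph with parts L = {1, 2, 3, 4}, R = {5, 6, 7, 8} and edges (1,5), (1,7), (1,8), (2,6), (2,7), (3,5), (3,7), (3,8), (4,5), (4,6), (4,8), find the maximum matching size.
4 (matching: (1,8), (2,7), (3,5), (4,6); upper bound min(|L|,|R|) = min(4,4) = 4)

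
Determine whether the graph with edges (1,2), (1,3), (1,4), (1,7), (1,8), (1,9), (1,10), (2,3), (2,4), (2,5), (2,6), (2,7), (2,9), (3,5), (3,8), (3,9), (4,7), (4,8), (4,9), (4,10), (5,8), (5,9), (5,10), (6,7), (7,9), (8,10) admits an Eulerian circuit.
No (6 vertices have odd degree: {1, 2, 3, 5, 7, 8}; Eulerian circuit requires 0)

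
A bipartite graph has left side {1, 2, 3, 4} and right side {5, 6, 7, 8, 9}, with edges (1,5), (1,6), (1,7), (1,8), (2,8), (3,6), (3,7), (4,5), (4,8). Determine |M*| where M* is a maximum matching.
4 (matching: (1,6), (2,8), (3,7), (4,5); upper bound min(|L|,|R|) = min(4,5) = 4)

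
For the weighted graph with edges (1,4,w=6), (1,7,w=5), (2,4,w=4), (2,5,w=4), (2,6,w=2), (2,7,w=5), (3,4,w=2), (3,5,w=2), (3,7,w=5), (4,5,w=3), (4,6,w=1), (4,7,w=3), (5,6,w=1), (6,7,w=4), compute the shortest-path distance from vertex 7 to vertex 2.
5 (path: 7 -> 2; weights 5 = 5)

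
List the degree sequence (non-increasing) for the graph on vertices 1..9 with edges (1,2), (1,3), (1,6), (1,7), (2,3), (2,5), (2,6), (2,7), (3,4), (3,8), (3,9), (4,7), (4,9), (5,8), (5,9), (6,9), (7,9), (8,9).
[6, 5, 5, 4, 4, 3, 3, 3, 3] (degrees: deg(1)=4, deg(2)=5, deg(3)=5, deg(4)=3, deg(5)=3, deg(6)=3, deg(7)=4, deg(8)=3, deg(9)=6)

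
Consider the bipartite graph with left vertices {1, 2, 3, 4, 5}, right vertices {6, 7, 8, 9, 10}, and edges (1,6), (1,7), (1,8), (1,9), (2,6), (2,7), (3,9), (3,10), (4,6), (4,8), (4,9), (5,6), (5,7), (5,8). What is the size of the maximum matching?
5 (matching: (1,9), (2,7), (3,10), (4,8), (5,6); upper bound min(|L|,|R|) = min(5,5) = 5)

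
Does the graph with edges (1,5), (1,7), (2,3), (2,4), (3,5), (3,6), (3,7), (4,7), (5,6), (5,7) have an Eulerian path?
Yes — and in fact it has an Eulerian circuit (the graph is connected and all 7 vertices have even degree)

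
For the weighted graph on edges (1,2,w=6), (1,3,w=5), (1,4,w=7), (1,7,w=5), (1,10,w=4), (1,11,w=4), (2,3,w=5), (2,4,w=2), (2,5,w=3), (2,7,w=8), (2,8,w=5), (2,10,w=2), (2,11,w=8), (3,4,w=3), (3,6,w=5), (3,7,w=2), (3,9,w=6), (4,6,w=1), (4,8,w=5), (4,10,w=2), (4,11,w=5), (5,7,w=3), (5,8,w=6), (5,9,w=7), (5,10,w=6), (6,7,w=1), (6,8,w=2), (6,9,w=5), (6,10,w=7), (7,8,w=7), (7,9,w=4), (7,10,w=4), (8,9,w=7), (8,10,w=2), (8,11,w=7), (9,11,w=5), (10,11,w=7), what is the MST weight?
25 (MST edges: (1,10,w=4), (1,11,w=4), (2,4,w=2), (2,5,w=3), (2,10,w=2), (3,7,w=2), (4,6,w=1), (6,7,w=1), (6,8,w=2), (7,9,w=4); sum of weights 4 + 4 + 2 + 3 + 2 + 2 + 1 + 1 + 2 + 4 = 25)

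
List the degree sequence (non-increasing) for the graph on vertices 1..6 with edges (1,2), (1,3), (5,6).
[2, 1, 1, 1, 1, 0] (degrees: deg(1)=2, deg(2)=1, deg(3)=1, deg(4)=0, deg(5)=1, deg(6)=1)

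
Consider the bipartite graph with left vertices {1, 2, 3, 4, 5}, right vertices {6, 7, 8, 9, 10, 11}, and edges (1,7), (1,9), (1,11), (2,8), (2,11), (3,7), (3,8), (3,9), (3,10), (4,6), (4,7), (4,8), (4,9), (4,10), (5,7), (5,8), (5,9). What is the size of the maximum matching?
5 (matching: (1,11), (2,8), (3,10), (4,9), (5,7); upper bound min(|L|,|R|) = min(5,6) = 5)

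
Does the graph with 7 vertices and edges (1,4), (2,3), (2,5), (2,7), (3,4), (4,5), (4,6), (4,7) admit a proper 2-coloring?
Yes. Partition: {1, 3, 5, 6, 7}, {2, 4}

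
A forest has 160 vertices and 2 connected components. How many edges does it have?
158 (Each of the 2 component trees on V_i vertices has V_i - 1 edges; summing gives V - C = 160 - 2 = 158)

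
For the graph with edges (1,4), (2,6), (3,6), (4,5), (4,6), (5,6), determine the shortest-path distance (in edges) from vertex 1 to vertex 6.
2 (path: 1 -> 4 -> 6, 2 edges)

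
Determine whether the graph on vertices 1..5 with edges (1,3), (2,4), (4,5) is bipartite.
Yes. Partition: {1, 2, 5}, {3, 4}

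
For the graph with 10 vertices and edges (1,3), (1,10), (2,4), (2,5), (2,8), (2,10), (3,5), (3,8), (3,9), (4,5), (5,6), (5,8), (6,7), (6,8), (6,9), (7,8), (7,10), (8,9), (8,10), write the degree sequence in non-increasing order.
[7, 5, 4, 4, 4, 4, 3, 3, 2, 2] (degrees: deg(1)=2, deg(2)=4, deg(3)=4, deg(4)=2, deg(5)=5, deg(6)=4, deg(7)=3, deg(8)=7, deg(9)=3, deg(10)=4)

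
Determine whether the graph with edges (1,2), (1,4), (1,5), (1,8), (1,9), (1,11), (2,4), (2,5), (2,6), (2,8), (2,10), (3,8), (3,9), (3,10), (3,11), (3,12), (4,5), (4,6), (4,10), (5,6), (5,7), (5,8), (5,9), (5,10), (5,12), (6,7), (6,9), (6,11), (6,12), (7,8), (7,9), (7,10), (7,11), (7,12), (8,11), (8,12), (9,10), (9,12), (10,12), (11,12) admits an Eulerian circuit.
No (8 vertices have odd degree: {3, 4, 5, 6, 7, 8, 9, 10}; Eulerian circuit requires 0)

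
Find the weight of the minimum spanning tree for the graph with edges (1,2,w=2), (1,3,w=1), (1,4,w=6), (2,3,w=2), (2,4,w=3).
6 (MST edges: (1,2,w=2), (1,3,w=1), (2,4,w=3); sum of weights 2 + 1 + 3 = 6)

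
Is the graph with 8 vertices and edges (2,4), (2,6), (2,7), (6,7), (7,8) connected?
No, it has 4 components: {1}, {2, 4, 6, 7, 8}, {3}, {5}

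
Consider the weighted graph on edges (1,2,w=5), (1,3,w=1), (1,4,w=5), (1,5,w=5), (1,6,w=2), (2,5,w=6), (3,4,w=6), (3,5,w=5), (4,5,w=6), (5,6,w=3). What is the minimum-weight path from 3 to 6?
3 (path: 3 -> 1 -> 6; weights 1 + 2 = 3)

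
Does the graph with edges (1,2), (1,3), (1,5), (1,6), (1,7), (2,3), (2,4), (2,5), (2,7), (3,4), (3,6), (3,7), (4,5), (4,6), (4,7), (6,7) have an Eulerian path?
No (6 vertices have odd degree: {1, 2, 3, 4, 5, 7}; Eulerian path requires 0 or 2)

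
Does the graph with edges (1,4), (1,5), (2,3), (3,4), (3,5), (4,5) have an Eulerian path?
No (4 vertices have odd degree: {2, 3, 4, 5}; Eulerian path requires 0 or 2)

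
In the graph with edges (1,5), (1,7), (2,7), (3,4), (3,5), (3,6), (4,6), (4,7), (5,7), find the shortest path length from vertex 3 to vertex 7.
2 (path: 3 -> 5 -> 7, 2 edges)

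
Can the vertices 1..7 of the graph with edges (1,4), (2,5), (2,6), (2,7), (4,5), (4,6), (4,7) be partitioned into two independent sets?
Yes. Partition: {1, 3, 5, 6, 7}, {2, 4}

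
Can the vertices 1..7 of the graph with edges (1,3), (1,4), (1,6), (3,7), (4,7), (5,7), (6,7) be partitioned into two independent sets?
Yes. Partition: {1, 2, 7}, {3, 4, 5, 6}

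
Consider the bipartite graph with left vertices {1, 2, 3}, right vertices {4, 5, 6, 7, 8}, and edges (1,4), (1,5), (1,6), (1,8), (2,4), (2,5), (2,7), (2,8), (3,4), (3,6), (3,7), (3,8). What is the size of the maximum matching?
3 (matching: (1,8), (2,7), (3,6); upper bound min(|L|,|R|) = min(3,5) = 3)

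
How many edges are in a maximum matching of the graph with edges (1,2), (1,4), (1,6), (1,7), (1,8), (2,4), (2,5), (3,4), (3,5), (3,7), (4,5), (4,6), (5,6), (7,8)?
4 (matching: (1,8), (2,5), (3,7), (4,6); upper bound floor(n/2) = floor(8/2) = 4)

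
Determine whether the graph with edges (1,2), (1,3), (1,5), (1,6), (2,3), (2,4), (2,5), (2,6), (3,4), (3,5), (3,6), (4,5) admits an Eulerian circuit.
No (4 vertices have odd degree: {2, 3, 4, 6}; Eulerian circuit requires 0)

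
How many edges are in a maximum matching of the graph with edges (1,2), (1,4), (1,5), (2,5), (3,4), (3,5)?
2 (matching: (1,5), (3,4); upper bound floor(n/2) = floor(5/2) = 2)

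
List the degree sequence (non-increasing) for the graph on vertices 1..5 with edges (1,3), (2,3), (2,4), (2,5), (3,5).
[3, 3, 2, 1, 1] (degrees: deg(1)=1, deg(2)=3, deg(3)=3, deg(4)=1, deg(5)=2)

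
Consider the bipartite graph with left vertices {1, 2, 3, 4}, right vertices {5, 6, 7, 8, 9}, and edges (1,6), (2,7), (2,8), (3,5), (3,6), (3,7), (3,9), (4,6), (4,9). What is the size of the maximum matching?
4 (matching: (1,6), (2,8), (3,7), (4,9); upper bound min(|L|,|R|) = min(4,5) = 4)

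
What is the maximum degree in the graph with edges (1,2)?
1 (attained at vertices 1, 2)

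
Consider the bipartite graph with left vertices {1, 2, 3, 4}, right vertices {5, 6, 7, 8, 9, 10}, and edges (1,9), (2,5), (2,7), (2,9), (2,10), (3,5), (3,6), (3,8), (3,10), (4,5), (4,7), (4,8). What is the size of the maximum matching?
4 (matching: (1,9), (2,10), (3,8), (4,7); upper bound min(|L|,|R|) = min(4,6) = 4)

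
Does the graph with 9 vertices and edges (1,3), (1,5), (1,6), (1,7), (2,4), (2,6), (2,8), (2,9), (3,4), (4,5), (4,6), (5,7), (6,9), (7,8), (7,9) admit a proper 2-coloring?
No (odd cycle of length 3: 7 -> 1 -> 5 -> 7)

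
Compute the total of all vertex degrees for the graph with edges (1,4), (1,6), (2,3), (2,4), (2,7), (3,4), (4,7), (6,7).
16 (handshake: sum of degrees = 2|E| = 2 x 8 = 16)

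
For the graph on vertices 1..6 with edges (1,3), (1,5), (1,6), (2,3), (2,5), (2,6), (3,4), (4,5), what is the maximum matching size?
3 (matching: (1,6), (2,3), (4,5); upper bound floor(n/2) = floor(6/2) = 3)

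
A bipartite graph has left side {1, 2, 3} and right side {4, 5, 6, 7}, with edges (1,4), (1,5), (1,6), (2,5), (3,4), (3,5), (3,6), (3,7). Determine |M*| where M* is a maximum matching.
3 (matching: (1,6), (2,5), (3,7); upper bound min(|L|,|R|) = min(3,4) = 3)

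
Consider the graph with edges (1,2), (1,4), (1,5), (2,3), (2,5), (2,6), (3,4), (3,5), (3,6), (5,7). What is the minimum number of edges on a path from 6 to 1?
2 (path: 6 -> 2 -> 1, 2 edges)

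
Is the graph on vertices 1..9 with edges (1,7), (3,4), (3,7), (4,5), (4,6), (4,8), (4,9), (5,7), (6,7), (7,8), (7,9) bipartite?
Yes. Partition: {1, 2, 3, 5, 6, 8, 9}, {4, 7}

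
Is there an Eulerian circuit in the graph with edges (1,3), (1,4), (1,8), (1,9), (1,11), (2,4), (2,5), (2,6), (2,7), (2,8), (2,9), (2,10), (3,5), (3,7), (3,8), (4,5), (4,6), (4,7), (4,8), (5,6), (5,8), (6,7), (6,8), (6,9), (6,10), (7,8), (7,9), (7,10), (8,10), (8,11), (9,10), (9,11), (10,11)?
No (6 vertices have odd degree: {1, 2, 5, 6, 7, 8}; Eulerian circuit requires 0)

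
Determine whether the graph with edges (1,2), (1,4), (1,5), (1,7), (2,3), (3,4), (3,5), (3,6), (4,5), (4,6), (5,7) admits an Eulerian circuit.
Yes (the graph is connected and all 7 vertices have even degree)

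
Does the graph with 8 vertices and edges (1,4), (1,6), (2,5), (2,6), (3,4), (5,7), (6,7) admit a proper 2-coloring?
Yes. Partition: {1, 2, 3, 7, 8}, {4, 5, 6}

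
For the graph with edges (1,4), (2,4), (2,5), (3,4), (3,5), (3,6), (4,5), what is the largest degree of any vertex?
4 (attained at vertex 4)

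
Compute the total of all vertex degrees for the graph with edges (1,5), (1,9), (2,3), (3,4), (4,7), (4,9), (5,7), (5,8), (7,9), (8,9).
20 (handshake: sum of degrees = 2|E| = 2 x 10 = 20)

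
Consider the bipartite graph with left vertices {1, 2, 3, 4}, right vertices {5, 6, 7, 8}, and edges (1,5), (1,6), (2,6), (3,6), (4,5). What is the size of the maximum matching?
2 (matching: (1,6), (4,5); upper bound min(|L|,|R|) = min(4,4) = 4)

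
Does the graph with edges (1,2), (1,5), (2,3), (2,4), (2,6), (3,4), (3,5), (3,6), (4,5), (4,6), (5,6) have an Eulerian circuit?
Yes (the graph is connected and all 6 vertices have even degree)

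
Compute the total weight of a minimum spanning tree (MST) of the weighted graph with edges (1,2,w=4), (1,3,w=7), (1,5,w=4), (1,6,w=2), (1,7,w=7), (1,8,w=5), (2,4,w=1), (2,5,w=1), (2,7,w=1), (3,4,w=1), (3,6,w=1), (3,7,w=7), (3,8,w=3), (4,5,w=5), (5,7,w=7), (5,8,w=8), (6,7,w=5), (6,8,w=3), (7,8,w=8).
10 (MST edges: (1,6,w=2), (2,4,w=1), (2,5,w=1), (2,7,w=1), (3,4,w=1), (3,6,w=1), (3,8,w=3); sum of weights 2 + 1 + 1 + 1 + 1 + 1 + 3 = 10)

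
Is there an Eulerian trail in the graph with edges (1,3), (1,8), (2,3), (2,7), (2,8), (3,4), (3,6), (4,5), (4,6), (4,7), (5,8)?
Yes (the graph is connected and exactly 2 vertices have odd degree: {2, 8}; any Eulerian path must start and end at those)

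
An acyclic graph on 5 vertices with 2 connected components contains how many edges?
3 (Each of the 2 component trees on V_i vertices has V_i - 1 edges; summing gives V - C = 5 - 2 = 3)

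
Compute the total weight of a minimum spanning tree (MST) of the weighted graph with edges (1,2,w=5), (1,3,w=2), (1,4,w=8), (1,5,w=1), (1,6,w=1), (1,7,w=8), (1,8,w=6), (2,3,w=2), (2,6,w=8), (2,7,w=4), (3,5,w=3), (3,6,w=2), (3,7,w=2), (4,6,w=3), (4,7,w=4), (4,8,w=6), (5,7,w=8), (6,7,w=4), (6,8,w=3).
14 (MST edges: (1,3,w=2), (1,5,w=1), (1,6,w=1), (2,3,w=2), (3,7,w=2), (4,6,w=3), (6,8,w=3); sum of weights 2 + 1 + 1 + 2 + 2 + 3 + 3 = 14)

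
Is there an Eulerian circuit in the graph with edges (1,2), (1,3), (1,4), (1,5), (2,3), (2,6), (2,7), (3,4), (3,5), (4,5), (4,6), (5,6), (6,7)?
Yes (the graph is connected and all 7 vertices have even degree)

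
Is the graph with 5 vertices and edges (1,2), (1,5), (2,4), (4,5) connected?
No, it has 2 components: {1, 2, 4, 5}, {3}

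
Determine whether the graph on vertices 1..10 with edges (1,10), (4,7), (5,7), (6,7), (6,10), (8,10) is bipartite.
Yes. Partition: {1, 2, 3, 4, 5, 6, 8, 9}, {7, 10}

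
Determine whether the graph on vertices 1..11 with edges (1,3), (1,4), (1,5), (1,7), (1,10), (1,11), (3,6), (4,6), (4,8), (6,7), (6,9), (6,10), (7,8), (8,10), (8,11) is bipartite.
Yes. Partition: {1, 2, 6, 8}, {3, 4, 5, 7, 9, 10, 11}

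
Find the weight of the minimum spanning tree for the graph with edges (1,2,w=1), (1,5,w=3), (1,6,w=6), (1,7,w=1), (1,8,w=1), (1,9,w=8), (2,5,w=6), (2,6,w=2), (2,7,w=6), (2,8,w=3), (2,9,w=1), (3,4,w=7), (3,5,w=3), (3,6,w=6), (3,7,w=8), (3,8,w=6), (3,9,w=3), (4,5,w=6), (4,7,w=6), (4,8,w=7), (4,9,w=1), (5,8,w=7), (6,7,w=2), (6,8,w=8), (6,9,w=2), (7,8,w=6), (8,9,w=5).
13 (MST edges: (1,2,w=1), (1,5,w=3), (1,7,w=1), (1,8,w=1), (2,6,w=2), (2,9,w=1), (3,5,w=3), (4,9,w=1); sum of weights 1 + 3 + 1 + 1 + 2 + 1 + 3 + 1 = 13)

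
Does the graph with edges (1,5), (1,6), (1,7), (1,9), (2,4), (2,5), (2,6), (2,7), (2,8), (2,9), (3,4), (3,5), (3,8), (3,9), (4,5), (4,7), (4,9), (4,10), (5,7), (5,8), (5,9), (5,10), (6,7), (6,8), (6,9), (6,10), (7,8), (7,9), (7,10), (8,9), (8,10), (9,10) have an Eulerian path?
Yes (the graph is connected and exactly 2 vertices have odd degree: {8, 9}; any Eulerian path must start and end at those)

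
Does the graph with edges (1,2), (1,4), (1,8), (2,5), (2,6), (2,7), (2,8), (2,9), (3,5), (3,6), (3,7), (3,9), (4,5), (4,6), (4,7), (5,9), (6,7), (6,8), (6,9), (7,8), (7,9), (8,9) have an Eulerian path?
Yes (the graph is connected and exactly 2 vertices have odd degree: {1, 8}; any Eulerian path must start and end at those)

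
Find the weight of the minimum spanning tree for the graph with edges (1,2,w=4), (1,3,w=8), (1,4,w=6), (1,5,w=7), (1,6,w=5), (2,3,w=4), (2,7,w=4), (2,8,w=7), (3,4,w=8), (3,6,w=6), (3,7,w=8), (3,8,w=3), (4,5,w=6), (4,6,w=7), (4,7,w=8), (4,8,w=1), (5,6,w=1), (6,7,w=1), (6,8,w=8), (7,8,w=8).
18 (MST edges: (1,2,w=4), (2,3,w=4), (2,7,w=4), (3,8,w=3), (4,8,w=1), (5,6,w=1), (6,7,w=1); sum of weights 4 + 4 + 4 + 3 + 1 + 1 + 1 = 18)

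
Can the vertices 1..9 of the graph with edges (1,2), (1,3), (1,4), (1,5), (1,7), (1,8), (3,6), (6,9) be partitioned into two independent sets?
Yes. Partition: {1, 6}, {2, 3, 4, 5, 7, 8, 9}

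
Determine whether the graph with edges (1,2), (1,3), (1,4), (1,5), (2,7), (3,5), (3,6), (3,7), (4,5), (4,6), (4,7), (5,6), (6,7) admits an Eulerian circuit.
Yes (the graph is connected and all 7 vertices have even degree)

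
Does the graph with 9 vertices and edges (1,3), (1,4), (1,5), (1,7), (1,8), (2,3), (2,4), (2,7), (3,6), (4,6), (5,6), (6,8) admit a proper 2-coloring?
Yes. Partition: {1, 2, 6, 9}, {3, 4, 5, 7, 8}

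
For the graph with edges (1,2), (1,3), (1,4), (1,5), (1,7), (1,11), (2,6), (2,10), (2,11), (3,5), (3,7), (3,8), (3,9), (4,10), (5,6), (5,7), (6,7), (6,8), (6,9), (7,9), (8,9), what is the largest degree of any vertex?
6 (attained at vertex 1)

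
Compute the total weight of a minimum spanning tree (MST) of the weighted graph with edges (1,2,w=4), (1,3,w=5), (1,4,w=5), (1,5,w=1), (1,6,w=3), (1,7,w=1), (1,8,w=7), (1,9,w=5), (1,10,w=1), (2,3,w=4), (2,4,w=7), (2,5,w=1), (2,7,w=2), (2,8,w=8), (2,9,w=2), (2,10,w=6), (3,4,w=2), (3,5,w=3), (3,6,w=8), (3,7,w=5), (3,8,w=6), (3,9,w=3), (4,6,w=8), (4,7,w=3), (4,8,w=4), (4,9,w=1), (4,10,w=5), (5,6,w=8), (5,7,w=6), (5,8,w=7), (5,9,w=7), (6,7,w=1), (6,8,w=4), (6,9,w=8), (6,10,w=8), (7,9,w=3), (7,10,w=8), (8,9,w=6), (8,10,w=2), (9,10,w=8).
12 (MST edges: (1,5,w=1), (1,7,w=1), (1,10,w=1), (2,5,w=1), (2,9,w=2), (3,4,w=2), (4,9,w=1), (6,7,w=1), (8,10,w=2); sum of weights 1 + 1 + 1 + 1 + 2 + 2 + 1 + 1 + 2 = 12)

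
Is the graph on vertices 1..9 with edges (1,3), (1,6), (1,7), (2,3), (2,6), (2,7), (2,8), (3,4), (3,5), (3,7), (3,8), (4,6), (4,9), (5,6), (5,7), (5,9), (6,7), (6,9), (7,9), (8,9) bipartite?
No (odd cycle of length 3: 7 -> 1 -> 3 -> 7)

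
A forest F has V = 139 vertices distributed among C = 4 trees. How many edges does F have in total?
135 (Each of the 4 component trees on V_i vertices has V_i - 1 edges; summing gives V - C = 139 - 4 = 135)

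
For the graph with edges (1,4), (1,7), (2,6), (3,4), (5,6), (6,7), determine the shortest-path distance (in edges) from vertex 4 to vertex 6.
3 (path: 4 -> 1 -> 7 -> 6, 3 edges)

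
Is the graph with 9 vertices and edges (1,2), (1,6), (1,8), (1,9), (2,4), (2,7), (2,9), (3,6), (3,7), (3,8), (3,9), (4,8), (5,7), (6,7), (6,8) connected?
Yes (BFS from 1 visits [1, 2, 6, 8, 9, 4, 7, 3, 5] — all 9 vertices reached)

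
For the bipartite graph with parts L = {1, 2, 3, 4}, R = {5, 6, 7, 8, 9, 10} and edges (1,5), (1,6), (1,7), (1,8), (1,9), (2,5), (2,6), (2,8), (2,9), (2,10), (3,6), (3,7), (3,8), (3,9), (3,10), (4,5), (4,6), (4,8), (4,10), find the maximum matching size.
4 (matching: (1,9), (2,10), (3,7), (4,8); upper bound min(|L|,|R|) = min(4,6) = 4)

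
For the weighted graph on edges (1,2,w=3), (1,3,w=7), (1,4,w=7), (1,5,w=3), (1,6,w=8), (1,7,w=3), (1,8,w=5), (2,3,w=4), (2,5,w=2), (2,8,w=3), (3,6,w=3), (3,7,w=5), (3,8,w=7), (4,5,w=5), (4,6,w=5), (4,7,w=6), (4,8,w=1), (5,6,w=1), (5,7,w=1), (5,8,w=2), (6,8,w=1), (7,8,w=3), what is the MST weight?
12 (MST edges: (1,2,w=3), (2,5,w=2), (3,6,w=3), (4,8,w=1), (5,6,w=1), (5,7,w=1), (6,8,w=1); sum of weights 3 + 2 + 3 + 1 + 1 + 1 + 1 = 12)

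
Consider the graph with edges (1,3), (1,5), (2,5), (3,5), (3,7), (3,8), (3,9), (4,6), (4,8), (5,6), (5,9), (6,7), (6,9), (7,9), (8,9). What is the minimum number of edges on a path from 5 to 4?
2 (path: 5 -> 6 -> 4, 2 edges)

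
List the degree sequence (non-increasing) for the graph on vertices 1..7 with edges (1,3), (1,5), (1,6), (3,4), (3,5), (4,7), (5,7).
[3, 3, 3, 2, 2, 1, 0] (degrees: deg(1)=3, deg(2)=0, deg(3)=3, deg(4)=2, deg(5)=3, deg(6)=1, deg(7)=2)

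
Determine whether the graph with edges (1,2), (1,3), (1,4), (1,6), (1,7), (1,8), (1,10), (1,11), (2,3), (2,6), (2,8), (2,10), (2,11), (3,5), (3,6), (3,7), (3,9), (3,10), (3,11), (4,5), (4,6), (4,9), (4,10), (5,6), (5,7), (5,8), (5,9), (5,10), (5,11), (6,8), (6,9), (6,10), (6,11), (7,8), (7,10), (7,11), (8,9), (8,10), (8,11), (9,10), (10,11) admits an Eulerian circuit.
No (2 vertices have odd degree: {4, 6}; Eulerian circuit requires 0)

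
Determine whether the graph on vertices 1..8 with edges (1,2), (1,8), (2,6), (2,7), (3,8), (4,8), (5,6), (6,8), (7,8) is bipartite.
Yes. Partition: {1, 3, 4, 6, 7}, {2, 5, 8}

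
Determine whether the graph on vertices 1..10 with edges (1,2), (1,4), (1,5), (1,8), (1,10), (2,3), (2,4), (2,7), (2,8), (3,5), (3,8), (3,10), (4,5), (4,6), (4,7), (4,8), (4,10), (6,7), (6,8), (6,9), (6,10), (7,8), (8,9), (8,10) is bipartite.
No (odd cycle of length 3: 8 -> 1 -> 2 -> 8)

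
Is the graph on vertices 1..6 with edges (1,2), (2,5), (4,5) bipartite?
Yes. Partition: {1, 3, 5, 6}, {2, 4}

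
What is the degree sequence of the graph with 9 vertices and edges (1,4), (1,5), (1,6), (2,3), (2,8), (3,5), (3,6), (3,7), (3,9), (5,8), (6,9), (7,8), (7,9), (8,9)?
[5, 4, 4, 3, 3, 3, 3, 2, 1] (degrees: deg(1)=3, deg(2)=2, deg(3)=5, deg(4)=1, deg(5)=3, deg(6)=3, deg(7)=3, deg(8)=4, deg(9)=4)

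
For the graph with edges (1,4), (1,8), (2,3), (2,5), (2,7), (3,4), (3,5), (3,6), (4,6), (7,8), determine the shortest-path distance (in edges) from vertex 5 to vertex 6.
2 (path: 5 -> 3 -> 6, 2 edges)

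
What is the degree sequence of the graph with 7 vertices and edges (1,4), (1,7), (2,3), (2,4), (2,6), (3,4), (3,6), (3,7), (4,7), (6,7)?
[4, 4, 4, 3, 3, 2, 0] (degrees: deg(1)=2, deg(2)=3, deg(3)=4, deg(4)=4, deg(5)=0, deg(6)=3, deg(7)=4)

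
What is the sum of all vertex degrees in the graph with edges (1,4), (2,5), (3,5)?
6 (handshake: sum of degrees = 2|E| = 2 x 3 = 6)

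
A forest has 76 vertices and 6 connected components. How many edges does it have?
70 (Each of the 6 component trees on V_i vertices has V_i - 1 edges; summing gives V - C = 76 - 6 = 70)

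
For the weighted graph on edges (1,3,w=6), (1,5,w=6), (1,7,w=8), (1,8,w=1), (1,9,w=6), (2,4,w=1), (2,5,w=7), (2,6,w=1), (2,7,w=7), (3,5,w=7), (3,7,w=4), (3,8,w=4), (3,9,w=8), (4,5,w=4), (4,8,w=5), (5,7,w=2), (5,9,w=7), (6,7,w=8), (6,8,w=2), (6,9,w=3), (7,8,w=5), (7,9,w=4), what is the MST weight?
18 (MST edges: (1,8,w=1), (2,4,w=1), (2,6,w=1), (3,7,w=4), (3,8,w=4), (5,7,w=2), (6,8,w=2), (6,9,w=3); sum of weights 1 + 1 + 1 + 4 + 4 + 2 + 2 + 3 = 18)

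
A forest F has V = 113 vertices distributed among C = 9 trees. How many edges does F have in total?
104 (Each of the 9 component trees on V_i vertices has V_i - 1 edges; summing gives V - C = 113 - 9 = 104)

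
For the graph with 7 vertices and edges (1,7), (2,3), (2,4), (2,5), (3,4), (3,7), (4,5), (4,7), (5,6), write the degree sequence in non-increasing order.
[4, 3, 3, 3, 3, 1, 1] (degrees: deg(1)=1, deg(2)=3, deg(3)=3, deg(4)=4, deg(5)=3, deg(6)=1, deg(7)=3)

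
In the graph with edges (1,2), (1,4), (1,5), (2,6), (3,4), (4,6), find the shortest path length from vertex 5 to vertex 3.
3 (path: 5 -> 1 -> 4 -> 3, 3 edges)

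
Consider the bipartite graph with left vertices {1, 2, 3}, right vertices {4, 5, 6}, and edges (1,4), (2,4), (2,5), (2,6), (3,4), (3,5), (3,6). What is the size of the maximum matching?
3 (matching: (1,4), (2,6), (3,5); upper bound min(|L|,|R|) = min(3,3) = 3)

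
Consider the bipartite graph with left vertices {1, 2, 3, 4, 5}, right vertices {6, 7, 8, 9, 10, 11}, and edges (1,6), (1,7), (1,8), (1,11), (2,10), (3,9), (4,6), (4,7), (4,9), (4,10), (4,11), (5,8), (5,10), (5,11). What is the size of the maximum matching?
5 (matching: (1,11), (2,10), (3,9), (4,7), (5,8); upper bound min(|L|,|R|) = min(5,6) = 5)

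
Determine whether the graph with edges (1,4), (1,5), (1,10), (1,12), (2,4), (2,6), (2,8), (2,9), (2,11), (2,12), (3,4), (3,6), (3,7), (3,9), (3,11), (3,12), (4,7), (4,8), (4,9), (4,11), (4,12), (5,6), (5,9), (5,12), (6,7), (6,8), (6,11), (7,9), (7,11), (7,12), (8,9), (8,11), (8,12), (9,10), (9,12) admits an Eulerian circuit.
Yes (the graph is connected and all 12 vertices have even degree)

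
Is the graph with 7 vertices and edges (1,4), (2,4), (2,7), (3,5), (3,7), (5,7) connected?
No, it has 2 components: {1, 2, 3, 4, 5, 7}, {6}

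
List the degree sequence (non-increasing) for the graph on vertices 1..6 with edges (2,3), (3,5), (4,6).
[2, 1, 1, 1, 1, 0] (degrees: deg(1)=0, deg(2)=1, deg(3)=2, deg(4)=1, deg(5)=1, deg(6)=1)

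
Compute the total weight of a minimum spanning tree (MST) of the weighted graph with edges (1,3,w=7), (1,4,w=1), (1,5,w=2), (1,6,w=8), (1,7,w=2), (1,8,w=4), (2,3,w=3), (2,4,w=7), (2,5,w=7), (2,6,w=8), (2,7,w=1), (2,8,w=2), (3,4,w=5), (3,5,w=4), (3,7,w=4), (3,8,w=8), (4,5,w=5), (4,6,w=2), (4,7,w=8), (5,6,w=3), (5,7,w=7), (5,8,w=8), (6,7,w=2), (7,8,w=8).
13 (MST edges: (1,4,w=1), (1,5,w=2), (1,7,w=2), (2,3,w=3), (2,7,w=1), (2,8,w=2), (4,6,w=2); sum of weights 1 + 2 + 2 + 3 + 1 + 2 + 2 = 13)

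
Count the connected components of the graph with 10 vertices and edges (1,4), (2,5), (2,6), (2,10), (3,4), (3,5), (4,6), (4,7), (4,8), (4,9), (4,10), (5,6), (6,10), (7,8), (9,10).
1 (components: {1, 2, 3, 4, 5, 6, 7, 8, 9, 10})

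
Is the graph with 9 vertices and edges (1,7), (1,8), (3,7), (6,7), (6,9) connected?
No, it has 4 components: {1, 3, 6, 7, 8, 9}, {2}, {4}, {5}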